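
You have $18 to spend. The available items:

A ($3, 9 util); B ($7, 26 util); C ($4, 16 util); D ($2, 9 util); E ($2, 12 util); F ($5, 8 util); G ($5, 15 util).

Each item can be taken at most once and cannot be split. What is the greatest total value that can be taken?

Check high-value combinations within $18:
- A+B+C+D+E: cost 3+7+4+2+2=18, value 9+26+16+9+12=72
- B+C+E+G: cost 7+4+2+5=18, value 26+16+12+15=69
- B+C+D+G: cost 7+4+2+5=18, value 26+16+9+15=66
- B+C+D+E: cost 7+4+2+2=15, value 26+16+9+12=63
- A+B+C+E: cost 3+7+4+2=16, value 9+26+16+12=63
Best: 72 util.

72 util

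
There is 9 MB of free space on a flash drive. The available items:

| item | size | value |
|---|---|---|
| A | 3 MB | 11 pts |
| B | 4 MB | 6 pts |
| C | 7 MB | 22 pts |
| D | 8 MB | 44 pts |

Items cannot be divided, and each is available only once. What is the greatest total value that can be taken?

44 pts

This is a 0/1 knapsack; check combinations near the capacity.
- D: size 8, value 44
- C: size 7, value 22
- A+B: size 3+4=7, value 11+6=17
- A: size 3, value 11
- B: size 4, value 6
Best: 44 pts.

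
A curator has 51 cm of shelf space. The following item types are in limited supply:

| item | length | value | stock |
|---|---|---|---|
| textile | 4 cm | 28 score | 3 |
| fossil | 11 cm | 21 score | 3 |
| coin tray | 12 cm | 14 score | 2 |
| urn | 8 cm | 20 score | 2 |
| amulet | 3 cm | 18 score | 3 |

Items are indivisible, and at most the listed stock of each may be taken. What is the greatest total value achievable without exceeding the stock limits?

Top feasible selections:
- 3×textile + 2×fossil + 1×urn + 3×amulet: length 51, value 200
- 3×textile + 1×fossil + 2×urn + 3×amulet: length 48, value 199
Best: 200 score.

200 score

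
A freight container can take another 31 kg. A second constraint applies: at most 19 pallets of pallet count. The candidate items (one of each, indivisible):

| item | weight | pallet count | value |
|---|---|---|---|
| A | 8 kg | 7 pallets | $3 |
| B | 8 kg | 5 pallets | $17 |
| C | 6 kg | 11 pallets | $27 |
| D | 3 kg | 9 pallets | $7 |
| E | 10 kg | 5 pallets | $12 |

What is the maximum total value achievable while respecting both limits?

Feasible sets respecting both limits:
- B+C: weight 14, pallet count 16, value 44
- C+E: weight 16, pallet count 16, value 39
- B+D+E: weight 21, pallet count 19, value 36
- A+B+E: weight 26, pallet count 17, value 32
Best: $44.

$44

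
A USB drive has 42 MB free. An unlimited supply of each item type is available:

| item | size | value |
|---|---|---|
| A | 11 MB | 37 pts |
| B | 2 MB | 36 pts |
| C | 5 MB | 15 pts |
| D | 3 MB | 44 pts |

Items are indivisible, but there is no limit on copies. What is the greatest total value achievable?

Best value-per-unit is B at 36/2, and filling with it alone uses size 21×2=42. No mix of the others beats 21×36 = 756.

756 pts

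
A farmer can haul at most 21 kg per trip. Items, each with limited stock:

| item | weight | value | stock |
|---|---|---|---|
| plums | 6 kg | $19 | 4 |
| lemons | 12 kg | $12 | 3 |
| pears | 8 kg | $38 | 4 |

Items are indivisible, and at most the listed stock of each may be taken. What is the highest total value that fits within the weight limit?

$76

Best selections within weight 21 and stock limits:
- 2×pears: weight 16, value 76
- 2×plums + 1×pears: weight 20, value 76
Best: $76.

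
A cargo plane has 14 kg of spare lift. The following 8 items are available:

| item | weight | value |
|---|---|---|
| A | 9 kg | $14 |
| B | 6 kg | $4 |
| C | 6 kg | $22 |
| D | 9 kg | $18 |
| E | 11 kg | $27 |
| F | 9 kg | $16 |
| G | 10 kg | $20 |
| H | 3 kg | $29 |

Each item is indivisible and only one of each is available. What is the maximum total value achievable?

$56

Check high-value combinations within 14 kg:
- E+H: weight 11+3=14, value 27+29=56
- C+H: weight 6+3=9, value 22+29=51
- G+H: weight 10+3=13, value 20+29=49
- D+H: weight 9+3=12, value 18+29=47
- F+H: weight 9+3=12, value 16+29=45
Best: $56.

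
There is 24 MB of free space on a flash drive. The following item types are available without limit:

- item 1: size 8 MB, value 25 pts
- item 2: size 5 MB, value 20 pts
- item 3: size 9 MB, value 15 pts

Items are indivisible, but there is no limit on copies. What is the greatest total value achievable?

85 pts

Best value-per-unit is item 2 at 20/5; filling with it alone gives 4×20 = 80.
Optimal mix: 1×item 1 + 3×item 2 → size 23, value 85.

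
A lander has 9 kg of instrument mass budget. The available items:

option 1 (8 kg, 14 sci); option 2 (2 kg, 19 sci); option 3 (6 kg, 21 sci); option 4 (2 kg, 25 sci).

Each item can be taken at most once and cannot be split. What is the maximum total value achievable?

Check high-value combinations within 9 kg:
- option 3+option 4: mass 6+2=8, value 21+25=46
- option 2+option 4: mass 2+2=4, value 19+25=44
- option 2+option 3: mass 2+6=8, value 19+21=40
Best: 46 sci.

46 sci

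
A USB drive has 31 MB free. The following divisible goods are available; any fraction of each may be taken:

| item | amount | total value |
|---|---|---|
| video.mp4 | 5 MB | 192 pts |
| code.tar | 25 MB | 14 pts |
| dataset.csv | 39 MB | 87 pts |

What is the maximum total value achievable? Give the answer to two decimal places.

250.00

Take in order of value per unit:
- video.mp4 (192/5 per unit): all 5 → value 192, running total 192.00
- dataset.csv (87/39 per unit): 26 of 39 → value 26×87/39 = 58.0000, running total 250.00
Total 250.00.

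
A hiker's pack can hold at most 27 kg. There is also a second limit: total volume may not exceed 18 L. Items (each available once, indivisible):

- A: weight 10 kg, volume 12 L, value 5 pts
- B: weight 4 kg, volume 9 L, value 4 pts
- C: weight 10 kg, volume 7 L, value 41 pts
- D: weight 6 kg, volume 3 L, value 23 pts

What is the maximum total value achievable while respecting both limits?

64 pts

Feasible sets respecting both limits:
- C+D: weight 16, volume 10, value 64
- B+C: weight 14, volume 16, value 45
- C: weight 10, volume 7, value 41
Best: 64 pts.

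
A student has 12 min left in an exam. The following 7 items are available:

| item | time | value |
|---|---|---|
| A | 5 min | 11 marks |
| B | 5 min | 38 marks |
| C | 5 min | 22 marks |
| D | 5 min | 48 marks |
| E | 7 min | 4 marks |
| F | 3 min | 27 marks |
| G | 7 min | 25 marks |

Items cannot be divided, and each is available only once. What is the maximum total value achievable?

86 marks

This is a 0/1 knapsack; check combinations near the capacity.
- B+D: time 5+5=10, value 38+48=86
- D+F: time 5+3=8, value 48+27=75
- D+G: time 5+7=12, value 48+25=73
Best: 86 marks.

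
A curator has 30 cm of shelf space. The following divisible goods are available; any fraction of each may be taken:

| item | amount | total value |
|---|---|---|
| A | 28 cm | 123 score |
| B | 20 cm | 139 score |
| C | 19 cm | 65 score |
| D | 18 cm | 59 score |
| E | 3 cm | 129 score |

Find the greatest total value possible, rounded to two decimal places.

Take in order of value per unit:
- E (129/3 per unit): all 3 → value 129, running total 129.00
- B (139/20 per unit): all 20 → value 139, running total 268.00
- A (123/28 per unit): 7 of 28 → value 7×123/28 = 30.7500, running total 298.75
Total 298.75.

298.75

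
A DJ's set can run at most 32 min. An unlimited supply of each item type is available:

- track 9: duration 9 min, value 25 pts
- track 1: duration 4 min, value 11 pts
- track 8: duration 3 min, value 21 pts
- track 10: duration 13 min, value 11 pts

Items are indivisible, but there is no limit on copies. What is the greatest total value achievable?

Best value-per-unit is track 8 at 21/3, and filling with it alone uses duration 10×3=30. No mix of the others beats 10×21 = 210.

210 pts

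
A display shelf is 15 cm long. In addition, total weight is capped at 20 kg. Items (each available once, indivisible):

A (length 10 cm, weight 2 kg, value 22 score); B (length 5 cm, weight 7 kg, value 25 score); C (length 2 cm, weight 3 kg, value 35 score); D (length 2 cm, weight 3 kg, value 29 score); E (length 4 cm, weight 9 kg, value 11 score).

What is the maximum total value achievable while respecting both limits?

Feasible sets respecting both limits:
- B+C+D: length 9, weight 13, value 89
- A+C+D: length 14, weight 8, value 86
- C+D+E: length 8, weight 15, value 75
- B+C+E: length 11, weight 19, value 71
Best: 89 score.

89 score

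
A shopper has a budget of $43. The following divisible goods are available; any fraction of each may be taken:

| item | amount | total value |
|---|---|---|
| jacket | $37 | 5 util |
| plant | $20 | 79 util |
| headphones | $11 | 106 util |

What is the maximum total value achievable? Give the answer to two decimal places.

186.62

Take in order of value per unit:
- headphones (106/11 per unit): all 11 → value 106, running total 106.00
- plant (79/20 per unit): all 20 → value 79, running total 185.00
- jacket (5/37 per unit): 12 of 37 → value 12×5/37 = 1.6216, running total 186.62
Total 186.62.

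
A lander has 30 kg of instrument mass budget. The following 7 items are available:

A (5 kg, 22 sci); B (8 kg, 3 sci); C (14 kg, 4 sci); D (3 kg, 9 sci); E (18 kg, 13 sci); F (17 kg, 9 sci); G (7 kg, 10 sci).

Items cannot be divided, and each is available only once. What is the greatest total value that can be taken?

This is a 0/1 knapsack; check combinations near the capacity.
- A+C+D+G: mass 5+14+3+7=29, value 22+4+9+10=45
- A+E+G: mass 5+18+7=30, value 22+13+10=45
- A+B+D+G: mass 5+8+3+7=23, value 22+3+9+10=44
- A+D+E: mass 5+3+18=26, value 22+9+13=44
Best: 45 sci.

45 sci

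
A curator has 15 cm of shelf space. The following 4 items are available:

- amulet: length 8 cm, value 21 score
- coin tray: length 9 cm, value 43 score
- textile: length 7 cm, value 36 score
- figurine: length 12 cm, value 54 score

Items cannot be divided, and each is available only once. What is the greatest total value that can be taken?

Check high-value combinations within 15 cm:
- amulet+textile: length 8+7=15, value 21+36=57
- figurine: length 12, value 54
- coin tray: length 9, value 43
- textile: length 7, value 36
Best: 57 score.

57 score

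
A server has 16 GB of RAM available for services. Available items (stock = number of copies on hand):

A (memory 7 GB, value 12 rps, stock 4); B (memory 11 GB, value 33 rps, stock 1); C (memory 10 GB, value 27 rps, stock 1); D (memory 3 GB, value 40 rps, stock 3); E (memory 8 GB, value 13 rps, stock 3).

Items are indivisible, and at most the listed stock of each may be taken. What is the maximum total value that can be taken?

Best selections within memory 16 and stock limits:
- 1×A + 3×D: memory 16, value 132
- 3×D: memory 9, value 120
Best: 132 rps.

132 rps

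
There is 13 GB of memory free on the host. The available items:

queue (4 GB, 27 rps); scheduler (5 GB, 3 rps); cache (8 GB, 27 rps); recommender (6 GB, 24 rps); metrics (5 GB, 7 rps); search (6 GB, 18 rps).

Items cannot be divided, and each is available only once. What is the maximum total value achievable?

This is a 0/1 knapsack; check combinations near the capacity.
- queue+cache: memory 4+8=12, value 27+27=54
- queue+recommender: memory 4+6=10, value 27+24=51
- queue+search: memory 4+6=10, value 27+18=45
Best: 54 rps.

54 rps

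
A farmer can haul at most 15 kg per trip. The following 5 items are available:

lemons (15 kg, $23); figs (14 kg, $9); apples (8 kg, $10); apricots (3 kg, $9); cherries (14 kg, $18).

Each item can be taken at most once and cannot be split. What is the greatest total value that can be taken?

Check high-value combinations within 15 kg:
- lemons: weight 15, value 23
- apples+apricots: weight 8+3=11, value 10+9=19
- cherries: weight 14, value 18
Best: $23.

$23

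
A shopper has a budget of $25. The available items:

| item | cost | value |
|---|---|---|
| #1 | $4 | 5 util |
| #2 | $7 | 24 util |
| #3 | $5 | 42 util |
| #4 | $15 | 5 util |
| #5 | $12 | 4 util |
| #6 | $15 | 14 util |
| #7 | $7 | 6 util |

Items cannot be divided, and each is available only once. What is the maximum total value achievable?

This is a 0/1 knapsack; check combinations near the capacity.
- #1+#2+#3+#7: cost 4+7+5+7=23, value 5+24+42+6=77
- #2+#3+#7: cost 7+5+7=19, value 24+42+6=72
- #1+#2+#3: cost 4+7+5=16, value 5+24+42=71
- #2+#3+#5: cost 7+5+12=24, value 24+42+4=70
- #2+#3: cost 7+5=12, value 24+42=66
Best: 77 util.

77 util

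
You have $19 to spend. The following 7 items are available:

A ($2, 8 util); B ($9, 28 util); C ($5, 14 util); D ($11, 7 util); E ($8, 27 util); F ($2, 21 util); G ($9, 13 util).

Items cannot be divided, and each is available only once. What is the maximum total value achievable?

76 util

Check high-value combinations within $19:
- B+E+F: cost 9+8+2=19, value 28+27+21=76
- A+B+C+F: cost 2+9+5+2=18, value 8+28+14+21=71
- A+C+E+F: cost 2+5+8+2=17, value 8+14+27+21=70
Best: 76 util.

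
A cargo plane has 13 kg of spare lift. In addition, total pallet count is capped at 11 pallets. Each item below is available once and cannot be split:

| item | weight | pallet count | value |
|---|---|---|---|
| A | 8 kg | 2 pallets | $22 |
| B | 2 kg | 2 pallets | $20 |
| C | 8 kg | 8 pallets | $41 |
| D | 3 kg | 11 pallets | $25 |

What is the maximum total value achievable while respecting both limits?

$61

Feasible sets respecting both limits:
- B+C: weight 10, pallet count 10, value 61
- A+B: weight 10, pallet count 4, value 42
- C: weight 8, pallet count 8, value 41
- D: weight 3, pallet count 11, value 25
Best: $61.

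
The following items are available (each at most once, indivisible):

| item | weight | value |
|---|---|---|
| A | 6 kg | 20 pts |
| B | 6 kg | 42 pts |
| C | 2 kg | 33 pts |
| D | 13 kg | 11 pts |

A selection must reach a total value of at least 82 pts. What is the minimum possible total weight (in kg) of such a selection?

14

Subsets with value ≥ 82, sorted by total weight:
- A+B+C: weight 14, value 95
- B+C+D: weight 21, value 86
- A+B+C+D: weight 27, value 106
Minimum weight: 14 kg.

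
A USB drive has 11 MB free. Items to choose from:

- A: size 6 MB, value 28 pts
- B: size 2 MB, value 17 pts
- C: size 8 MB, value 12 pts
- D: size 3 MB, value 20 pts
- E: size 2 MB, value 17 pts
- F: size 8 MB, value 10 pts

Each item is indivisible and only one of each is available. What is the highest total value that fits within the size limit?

Check high-value combinations within 11 MB:
- A+B+D: size 6+2+3=11, value 28+17+20=65
- A+D+E: size 6+3+2=11, value 28+20+17=65
- A+B+E: size 6+2+2=10, value 28+17+17=62
Best: 65 pts.

65 pts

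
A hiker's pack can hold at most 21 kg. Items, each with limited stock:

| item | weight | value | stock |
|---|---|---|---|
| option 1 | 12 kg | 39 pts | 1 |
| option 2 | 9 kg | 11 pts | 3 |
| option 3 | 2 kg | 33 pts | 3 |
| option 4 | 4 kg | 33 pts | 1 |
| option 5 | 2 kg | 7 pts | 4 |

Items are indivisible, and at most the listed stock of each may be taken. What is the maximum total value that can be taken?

160 pts

Top feasible selections:
- 3×option 3 + 1×option 4 + 4×option 5: weight 18, value 160
- 3×option 3 + 1×option 4 + 3×option 5: weight 16, value 153
- 1×option 2 + 3×option 3 + 1×option 4 + 1×option 5: weight 21, value 150
- 3×option 3 + 1×option 4 + 2×option 5: weight 14, value 146
Best: 160 pts.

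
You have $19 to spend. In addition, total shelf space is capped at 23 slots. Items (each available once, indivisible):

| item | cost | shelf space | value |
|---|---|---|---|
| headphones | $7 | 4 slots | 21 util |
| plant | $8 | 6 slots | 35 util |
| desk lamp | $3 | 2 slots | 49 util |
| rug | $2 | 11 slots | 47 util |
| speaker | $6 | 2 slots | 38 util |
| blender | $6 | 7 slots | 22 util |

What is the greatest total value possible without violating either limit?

Feasible sets respecting both limits:
- plant+desk lamp+rug+speaker: cost 19, shelf space 21, value 169
- desk lamp+rug+speaker+blender: cost 17, shelf space 22, value 156
- headphones+desk lamp+rug+speaker: cost 18, shelf space 19, value 155
- desk lamp+rug+speaker: cost 11, shelf space 15, value 134
Best: 169 util.

169 util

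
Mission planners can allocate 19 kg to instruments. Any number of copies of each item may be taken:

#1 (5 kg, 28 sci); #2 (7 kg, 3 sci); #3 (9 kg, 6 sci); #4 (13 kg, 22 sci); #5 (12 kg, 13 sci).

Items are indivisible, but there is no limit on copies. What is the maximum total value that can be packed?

84 sci

Best value-per-unit is #1 at 28/5, and filling with it alone uses mass 3×5=15. No mix of the others beats 3×28 = 84.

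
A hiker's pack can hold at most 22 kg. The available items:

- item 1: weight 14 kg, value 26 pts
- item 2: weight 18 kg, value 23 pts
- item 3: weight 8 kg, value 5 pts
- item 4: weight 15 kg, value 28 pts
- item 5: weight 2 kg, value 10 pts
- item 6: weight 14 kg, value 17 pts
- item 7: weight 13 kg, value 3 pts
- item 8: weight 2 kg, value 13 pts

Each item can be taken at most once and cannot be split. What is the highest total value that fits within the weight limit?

Check high-value combinations within 22 kg:
- item 4+item 5+item 8: weight 15+2+2=19, value 28+10+13=51
- item 1+item 5+item 8: weight 14+2+2=18, value 26+10+13=49
- item 2+item 5+item 8: weight 18+2+2=22, value 23+10+13=46
- item 4+item 8: weight 15+2=17, value 28+13=41
- item 5+item 6+item 8: weight 2+14+2=18, value 10+17+13=40
Best: 51 pts.

51 pts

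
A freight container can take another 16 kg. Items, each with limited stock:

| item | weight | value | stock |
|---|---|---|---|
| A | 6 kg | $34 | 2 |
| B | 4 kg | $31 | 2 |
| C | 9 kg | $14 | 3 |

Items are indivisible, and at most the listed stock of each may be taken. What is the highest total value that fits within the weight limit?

$99

Best selections within weight 16 and stock limits:
- 2×A + 1×B: weight 16, value 99
- 1×A + 2×B: weight 14, value 96
Best: $99.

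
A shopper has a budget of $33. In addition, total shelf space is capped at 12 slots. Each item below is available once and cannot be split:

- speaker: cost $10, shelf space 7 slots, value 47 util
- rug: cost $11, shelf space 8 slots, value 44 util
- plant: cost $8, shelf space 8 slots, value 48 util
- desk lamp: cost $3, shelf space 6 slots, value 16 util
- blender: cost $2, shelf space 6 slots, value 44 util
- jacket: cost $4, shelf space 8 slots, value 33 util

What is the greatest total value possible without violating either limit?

60 util

Feasible sets respecting both limits:
- desk lamp+blender: cost 5, shelf space 12, value 60
- plant: cost 8, shelf space 8, value 48
- speaker: cost 10, shelf space 7, value 47
- rug: cost 11, shelf space 8, value 44
Best: 60 util.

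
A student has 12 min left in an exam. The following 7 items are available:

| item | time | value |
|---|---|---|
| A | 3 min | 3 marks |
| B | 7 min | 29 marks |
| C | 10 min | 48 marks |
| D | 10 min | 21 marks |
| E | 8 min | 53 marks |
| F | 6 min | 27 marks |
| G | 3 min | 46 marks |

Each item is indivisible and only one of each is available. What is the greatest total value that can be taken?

Check high-value combinations within 12 min:
- E+G: time 8+3=11, value 53+46=99
- A+F+G: time 3+6+3=12, value 3+27+46=76
- B+G: time 7+3=10, value 29+46=75
Best: 99 marks.

99 marks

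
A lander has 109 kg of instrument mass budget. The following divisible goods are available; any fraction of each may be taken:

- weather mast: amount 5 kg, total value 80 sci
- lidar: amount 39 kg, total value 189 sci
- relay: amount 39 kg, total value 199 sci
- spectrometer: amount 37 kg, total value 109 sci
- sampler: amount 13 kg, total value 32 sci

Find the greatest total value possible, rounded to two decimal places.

Take in order of value per unit:
- weather mast (80/5 per unit): all 5 → value 80, running total 80.00
- relay (199/39 per unit): all 39 → value 199, running total 279.00
- lidar (189/39 per unit): all 39 → value 189, running total 468.00
- spectrometer (109/37 per unit): 26 of 37 → value 26×109/37 = 76.5946, running total 544.59
Total 544.59.

544.59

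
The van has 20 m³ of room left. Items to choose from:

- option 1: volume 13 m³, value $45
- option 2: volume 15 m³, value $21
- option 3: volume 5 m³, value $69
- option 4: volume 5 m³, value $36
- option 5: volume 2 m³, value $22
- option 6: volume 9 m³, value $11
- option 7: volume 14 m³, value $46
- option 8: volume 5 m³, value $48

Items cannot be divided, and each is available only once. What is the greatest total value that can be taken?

Check high-value combinations within 20 m³:
- option 3+option 4+option 5+option 8: volume 5+5+2+5=17, value 69+36+22+48=175
- option 3+option 4+option 8: volume 5+5+5=15, value 69+36+48=153
- option 3+option 5+option 8: volume 5+2+5=12, value 69+22+48=139
Best: $175.

$175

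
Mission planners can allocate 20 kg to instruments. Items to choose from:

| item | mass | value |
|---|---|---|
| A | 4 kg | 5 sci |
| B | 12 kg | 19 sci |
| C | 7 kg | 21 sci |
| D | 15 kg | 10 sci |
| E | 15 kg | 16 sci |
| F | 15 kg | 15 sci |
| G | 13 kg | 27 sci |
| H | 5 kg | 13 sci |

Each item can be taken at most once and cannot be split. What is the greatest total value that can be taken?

48 sci

Check high-value combinations within 20 kg:
- C+G: mass 7+13=20, value 21+27=48
- G+H: mass 13+5=18, value 27+13=40
- B+C: mass 12+7=19, value 19+21=40
Best: 48 sci.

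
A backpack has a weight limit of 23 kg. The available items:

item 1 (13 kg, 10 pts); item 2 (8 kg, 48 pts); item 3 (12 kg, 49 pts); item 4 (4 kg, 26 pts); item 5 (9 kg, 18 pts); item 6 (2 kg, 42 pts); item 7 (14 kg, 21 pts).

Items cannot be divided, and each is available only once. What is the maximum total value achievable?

Check high-value combinations within 23 kg:
- item 2+item 3+item 6: weight 8+12+2=22, value 48+49+42=139
- item 2+item 4+item 5+item 6: weight 8+4+9+2=23, value 48+26+18+42=134
- item 3+item 4+item 6: weight 12+4+2=18, value 49+26+42=117
- item 2+item 4+item 6: weight 8+4+2=14, value 48+26+42=116
- item 3+item 5+item 6: weight 12+9+2=23, value 49+18+42=109
Best: 139 pts.

139 pts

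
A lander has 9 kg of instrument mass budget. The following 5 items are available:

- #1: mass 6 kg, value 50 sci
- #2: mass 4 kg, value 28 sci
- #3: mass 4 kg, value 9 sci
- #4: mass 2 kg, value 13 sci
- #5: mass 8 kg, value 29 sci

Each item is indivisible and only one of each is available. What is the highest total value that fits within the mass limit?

Check high-value combinations within 9 kg:
- #1+#4: mass 6+2=8, value 50+13=63
- #1: mass 6, value 50
- #2+#4: mass 4+2=6, value 28+13=41
- #2+#3: mass 4+4=8, value 28+9=37
- #5: mass 8, value 29
Best: 63 sci.

63 sci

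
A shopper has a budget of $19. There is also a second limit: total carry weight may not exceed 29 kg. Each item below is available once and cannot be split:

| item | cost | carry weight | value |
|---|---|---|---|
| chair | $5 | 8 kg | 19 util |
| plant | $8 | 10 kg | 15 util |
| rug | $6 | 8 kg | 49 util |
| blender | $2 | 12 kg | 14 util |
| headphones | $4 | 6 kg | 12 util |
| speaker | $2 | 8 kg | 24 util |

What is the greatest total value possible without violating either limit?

92 util

Feasible sets respecting both limits:
- chair+rug+speaker: cost 13, carry weight 24, value 92
- plant+rug+speaker: cost 16, carry weight 26, value 88
- rug+blender+speaker: cost 10, carry weight 28, value 87
- rug+headphones+speaker: cost 12, carry weight 22, value 85
Best: 92 util.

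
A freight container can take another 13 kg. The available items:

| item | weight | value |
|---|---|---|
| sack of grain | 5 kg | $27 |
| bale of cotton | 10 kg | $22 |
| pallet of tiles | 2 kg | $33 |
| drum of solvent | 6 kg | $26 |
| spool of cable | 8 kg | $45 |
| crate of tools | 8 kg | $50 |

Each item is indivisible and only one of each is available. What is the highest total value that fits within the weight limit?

Check high-value combinations within 13 kg:
- sack of grain+pallet of tiles+drum of solvent: weight 5+2+6=13, value 27+33+26=86
- pallet of tiles+crate of tools: weight 2+8=10, value 33+50=83
- pallet of tiles+spool of cable: weight 2+8=10, value 33+45=78
- sack of grain+crate of tools: weight 5+8=13, value 27+50=77
Best: $86.

$86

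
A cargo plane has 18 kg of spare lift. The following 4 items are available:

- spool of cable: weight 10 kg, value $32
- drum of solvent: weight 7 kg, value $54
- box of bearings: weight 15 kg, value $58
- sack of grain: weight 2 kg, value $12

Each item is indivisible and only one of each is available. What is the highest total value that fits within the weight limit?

Check high-value combinations within 18 kg:
- spool of cable+drum of solvent: weight 10+7=17, value 32+54=86
- box of bearings+sack of grain: weight 15+2=17, value 58+12=70
- drum of solvent+sack of grain: weight 7+2=9, value 54+12=66
- box of bearings: weight 15, value 58
Best: $86.

$86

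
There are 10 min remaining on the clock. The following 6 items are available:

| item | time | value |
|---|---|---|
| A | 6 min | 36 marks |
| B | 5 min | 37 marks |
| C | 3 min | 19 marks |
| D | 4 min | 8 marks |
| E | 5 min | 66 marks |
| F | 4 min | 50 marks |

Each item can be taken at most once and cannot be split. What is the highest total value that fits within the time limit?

Check high-value combinations within 10 min:
- E+F: time 5+4=9, value 66+50=116
- B+E: time 5+5=10, value 37+66=103
- B+F: time 5+4=9, value 37+50=87
- A+F: time 6+4=10, value 36+50=86
Best: 116 marks.

116 marks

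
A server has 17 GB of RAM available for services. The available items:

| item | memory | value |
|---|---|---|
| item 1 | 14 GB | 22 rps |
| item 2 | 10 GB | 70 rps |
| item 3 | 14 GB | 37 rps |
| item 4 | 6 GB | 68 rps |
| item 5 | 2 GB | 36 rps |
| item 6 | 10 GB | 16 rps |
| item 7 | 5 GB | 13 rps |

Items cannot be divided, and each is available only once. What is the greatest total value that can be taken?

Check high-value combinations within 17 GB:
- item 2+item 4: memory 10+6=16, value 70+68=138
- item 2+item 5+item 7: memory 10+2+5=17, value 70+36+13=119
- item 4+item 5+item 7: memory 6+2+5=13, value 68+36+13=117
Best: 138 rps.

138 rps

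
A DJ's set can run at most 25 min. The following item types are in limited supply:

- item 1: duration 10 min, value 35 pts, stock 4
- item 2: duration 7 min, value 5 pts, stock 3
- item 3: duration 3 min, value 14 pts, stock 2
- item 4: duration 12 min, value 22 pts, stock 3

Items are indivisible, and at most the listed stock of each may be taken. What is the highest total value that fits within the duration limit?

84 pts

Best selections within duration 25 and stock limits:
- 2×item 1 + 1×item 3: duration 23, value 84
- 1×item 1 + 1×item 3 + 1×item 4: duration 25, value 71
- 2×item 1: duration 20, value 70
- 1×item 1 + 1×item 2 + 2×item 3: duration 23, value 68
Best: 84 pts.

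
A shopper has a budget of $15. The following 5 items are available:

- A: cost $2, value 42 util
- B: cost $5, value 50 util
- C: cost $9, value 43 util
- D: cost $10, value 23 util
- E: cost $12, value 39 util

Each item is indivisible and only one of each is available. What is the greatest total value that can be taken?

This is a 0/1 knapsack; check combinations near the capacity.
- B+C: cost 5+9=14, value 50+43=93
- A+B: cost 2+5=7, value 42+50=92
- A+C: cost 2+9=11, value 42+43=85
- A+E: cost 2+12=14, value 42+39=81
- B+D: cost 5+10=15, value 50+23=73
Best: 93 util.

93 util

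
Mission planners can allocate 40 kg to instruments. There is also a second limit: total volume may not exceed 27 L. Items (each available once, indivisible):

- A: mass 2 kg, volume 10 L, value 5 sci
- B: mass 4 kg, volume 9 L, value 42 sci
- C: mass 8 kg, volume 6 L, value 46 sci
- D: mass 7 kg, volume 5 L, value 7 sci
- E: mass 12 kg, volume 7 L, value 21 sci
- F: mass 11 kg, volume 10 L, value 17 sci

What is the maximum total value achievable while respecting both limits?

116 sci

Feasible sets respecting both limits:
- B+C+D+E: mass 31, volume 27, value 116
- B+C+E: mass 24, volume 22, value 109
- B+C+F: mass 23, volume 25, value 105
Best: 116 sci.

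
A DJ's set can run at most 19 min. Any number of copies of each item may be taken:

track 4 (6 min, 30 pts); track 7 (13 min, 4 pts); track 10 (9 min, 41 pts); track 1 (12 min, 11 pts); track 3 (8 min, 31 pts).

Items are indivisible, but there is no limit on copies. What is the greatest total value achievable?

Best value-per-unit is track 4 at 30/6, and filling with it alone uses duration 3×6=18. No mix of the others beats 3×30 = 90.

90 pts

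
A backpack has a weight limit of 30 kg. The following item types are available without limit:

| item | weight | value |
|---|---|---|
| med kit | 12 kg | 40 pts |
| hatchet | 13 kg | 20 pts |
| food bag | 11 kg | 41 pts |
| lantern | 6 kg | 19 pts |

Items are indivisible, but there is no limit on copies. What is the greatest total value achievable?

Best value-per-unit is food bag at 41/11; filling with it alone gives 2×41 = 82.
Optimal mix: 2×food bag + 1×lantern → weight 28, value 101.

101 pts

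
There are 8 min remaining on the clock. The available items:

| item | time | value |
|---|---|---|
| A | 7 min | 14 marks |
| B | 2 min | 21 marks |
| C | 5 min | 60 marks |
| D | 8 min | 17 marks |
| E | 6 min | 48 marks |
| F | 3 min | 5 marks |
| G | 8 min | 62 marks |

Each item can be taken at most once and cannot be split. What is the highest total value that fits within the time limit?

81 marks

Check high-value combinations within 8 min:
- B+C: time 2+5=7, value 21+60=81
- B+E: time 2+6=8, value 21+48=69
- C+F: time 5+3=8, value 60+5=65
Best: 81 marks.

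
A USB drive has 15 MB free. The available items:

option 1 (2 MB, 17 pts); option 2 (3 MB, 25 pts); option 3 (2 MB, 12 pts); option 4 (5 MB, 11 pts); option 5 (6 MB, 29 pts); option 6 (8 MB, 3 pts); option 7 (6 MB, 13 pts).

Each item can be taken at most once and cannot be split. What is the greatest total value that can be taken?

Check high-value combinations within 15 MB:
- option 1+option 2+option 3+option 5: size 2+3+2+6=13, value 17+25+12+29=83
- option 1+option 2+option 5: size 2+3+6=11, value 17+25+29=71
- option 1+option 3+option 4+option 5: size 2+2+5+6=15, value 17+12+11+29=69
Best: 83 pts.

83 pts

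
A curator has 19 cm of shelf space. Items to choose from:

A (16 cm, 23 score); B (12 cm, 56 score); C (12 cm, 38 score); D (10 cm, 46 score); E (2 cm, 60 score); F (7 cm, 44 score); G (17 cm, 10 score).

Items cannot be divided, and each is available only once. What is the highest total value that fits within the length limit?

150 score

Check high-value combinations within 19 cm:
- D+E+F: length 10+2+7=19, value 46+60+44=150
- B+E: length 12+2=14, value 56+60=116
- D+E: length 10+2=12, value 46+60=106
- E+F: length 2+7=9, value 60+44=104
- B+F: length 12+7=19, value 56+44=100
Best: 150 score.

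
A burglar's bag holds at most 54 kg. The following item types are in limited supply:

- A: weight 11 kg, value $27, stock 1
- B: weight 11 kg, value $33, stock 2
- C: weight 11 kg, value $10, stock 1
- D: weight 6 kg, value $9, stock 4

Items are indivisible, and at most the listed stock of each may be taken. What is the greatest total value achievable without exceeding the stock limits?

Top feasible selections:
- 1×A + 2×B + 3×D: weight 51, value 120
- 1×A + 2×B + 1×C + 1×D: weight 50, value 112
Best: $120.

$120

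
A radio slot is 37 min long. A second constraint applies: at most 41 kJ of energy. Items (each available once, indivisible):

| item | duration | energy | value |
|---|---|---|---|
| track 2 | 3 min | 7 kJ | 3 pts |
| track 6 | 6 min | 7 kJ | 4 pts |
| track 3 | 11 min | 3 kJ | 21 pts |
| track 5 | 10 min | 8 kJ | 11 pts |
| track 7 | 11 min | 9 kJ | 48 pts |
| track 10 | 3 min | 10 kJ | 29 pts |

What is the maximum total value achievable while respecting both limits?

Feasible sets respecting both limits:
- track 3+track 5+track 7+track 10: duration 35, energy 30, value 109
- track 2+track 6+track 3+track 7+track 10: duration 34, energy 36, value 105
- track 6+track 3+track 7+track 10: duration 31, energy 29, value 102
Best: 109 pts.

109 pts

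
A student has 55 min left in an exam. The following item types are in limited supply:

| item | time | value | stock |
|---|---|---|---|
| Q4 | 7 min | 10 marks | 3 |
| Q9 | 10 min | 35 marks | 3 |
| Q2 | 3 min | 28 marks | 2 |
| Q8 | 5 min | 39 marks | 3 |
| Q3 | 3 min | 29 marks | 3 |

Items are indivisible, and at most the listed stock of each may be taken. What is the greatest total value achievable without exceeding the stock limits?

330 marks

Top feasible selections:
- 2×Q9 + 2×Q2 + 3×Q8 + 3×Q3: time 50, value 330
- 3×Q9 + 2×Q2 + 2×Q8 + 3×Q3: time 55, value 326
Best: 330 marks.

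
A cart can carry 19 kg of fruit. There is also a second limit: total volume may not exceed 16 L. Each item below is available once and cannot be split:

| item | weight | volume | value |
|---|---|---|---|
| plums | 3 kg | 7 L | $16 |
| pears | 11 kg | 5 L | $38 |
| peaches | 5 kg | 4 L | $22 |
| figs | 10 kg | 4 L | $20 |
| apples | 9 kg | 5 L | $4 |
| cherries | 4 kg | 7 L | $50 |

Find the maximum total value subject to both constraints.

$92

Feasible sets respecting both limits:
- peaches+figs+cherries: weight 19, volume 15, value 92
- pears+cherries: weight 15, volume 12, value 88
- plums+pears+peaches: weight 19, volume 16, value 76
- peaches+apples+cherries: weight 18, volume 16, value 76
Best: $92.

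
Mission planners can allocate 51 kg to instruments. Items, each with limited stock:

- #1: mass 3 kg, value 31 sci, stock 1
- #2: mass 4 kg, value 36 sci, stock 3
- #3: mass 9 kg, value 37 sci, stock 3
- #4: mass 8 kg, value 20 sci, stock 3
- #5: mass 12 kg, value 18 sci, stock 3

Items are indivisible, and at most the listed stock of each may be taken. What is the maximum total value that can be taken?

Top feasible selections:
- 1×#1 + 3×#2 + 3×#3 + 1×#4: mass 50, value 270
- 1×#1 + 3×#2 + 2×#3 + 2×#4: mass 49, value 253
- 1×#1 + 3×#2 + 3×#3: mass 42, value 250
- 3×#2 + 3×#3 + 1×#4: mass 47, value 239
Best: 270 sci.

270 sci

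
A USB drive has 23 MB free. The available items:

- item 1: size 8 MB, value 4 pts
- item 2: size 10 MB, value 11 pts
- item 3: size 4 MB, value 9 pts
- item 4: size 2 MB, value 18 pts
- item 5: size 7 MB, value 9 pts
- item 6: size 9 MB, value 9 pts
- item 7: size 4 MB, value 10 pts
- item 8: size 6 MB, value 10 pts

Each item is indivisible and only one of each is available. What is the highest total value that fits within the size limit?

56 pts

Check high-value combinations within 23 MB:
- item 3+item 4+item 5+item 7+item 8: size 4+2+7+4+6=23, value 9+18+9+10+10=56
- item 2+item 4+item 7+item 8: size 10+2+4+6=22, value 11+18+10+10=49
- item 2+item 3+item 4+item 7: size 10+4+2+4=20, value 11+9+18+10=48
Best: 56 pts.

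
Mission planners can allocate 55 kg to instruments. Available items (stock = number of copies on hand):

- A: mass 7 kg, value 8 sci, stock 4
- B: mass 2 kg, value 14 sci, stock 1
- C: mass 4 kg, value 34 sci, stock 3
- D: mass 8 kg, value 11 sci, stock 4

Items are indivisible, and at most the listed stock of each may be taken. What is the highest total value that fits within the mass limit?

Top feasible selections:
- 1×A + 1×B + 3×C + 4×D: mass 53, value 168
- 2×A + 1×B + 3×C + 3×D: mass 52, value 165
- 3×A + 1×B + 3×C + 2×D: mass 51, value 162
Best: 168 sci.

168 sci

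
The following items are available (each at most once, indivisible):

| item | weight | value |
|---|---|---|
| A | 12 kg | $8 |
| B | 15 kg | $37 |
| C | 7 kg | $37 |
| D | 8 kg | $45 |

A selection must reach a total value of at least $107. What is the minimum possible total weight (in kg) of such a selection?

30

Subsets with value ≥ 107, sorted by total weight:
- B+C+D: weight 30, value 119
- A+B+C+D: weight 42, value 127
Minimum weight: 30 kg.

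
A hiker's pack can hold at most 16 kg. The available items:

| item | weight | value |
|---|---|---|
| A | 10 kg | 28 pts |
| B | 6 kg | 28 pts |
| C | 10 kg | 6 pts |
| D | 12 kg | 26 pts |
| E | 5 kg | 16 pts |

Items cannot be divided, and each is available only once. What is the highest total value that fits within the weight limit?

This is a 0/1 knapsack; check combinations near the capacity.
- A+B: weight 10+6=16, value 28+28=56
- B+E: weight 6+5=11, value 28+16=44
- A+E: weight 10+5=15, value 28+16=44
- B+C: weight 6+10=16, value 28+6=34
Best: 56 pts.

56 pts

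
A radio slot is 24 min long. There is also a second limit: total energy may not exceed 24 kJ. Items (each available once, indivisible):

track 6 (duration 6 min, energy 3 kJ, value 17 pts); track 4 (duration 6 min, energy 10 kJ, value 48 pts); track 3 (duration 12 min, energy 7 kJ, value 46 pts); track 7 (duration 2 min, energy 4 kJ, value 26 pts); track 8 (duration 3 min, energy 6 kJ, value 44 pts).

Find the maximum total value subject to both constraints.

138 pts

Feasible sets respecting both limits:
- track 4+track 3+track 8: duration 21, energy 23, value 138
- track 6+track 4+track 7+track 8: duration 17, energy 23, value 135
- track 6+track 3+track 7+track 8: duration 23, energy 20, value 133
Best: 138 pts.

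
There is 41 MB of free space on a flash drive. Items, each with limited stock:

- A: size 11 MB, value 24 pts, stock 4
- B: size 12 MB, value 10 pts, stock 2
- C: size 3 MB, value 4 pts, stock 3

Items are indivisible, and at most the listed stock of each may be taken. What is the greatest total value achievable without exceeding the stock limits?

Top feasible selections:
- 3×A + 2×C: size 39, value 80
- 3×A + 1×C: size 36, value 76
- 3×A: size 33, value 72
- 2×A + 1×B + 2×C: size 40, value 66
Best: 80 pts.

80 pts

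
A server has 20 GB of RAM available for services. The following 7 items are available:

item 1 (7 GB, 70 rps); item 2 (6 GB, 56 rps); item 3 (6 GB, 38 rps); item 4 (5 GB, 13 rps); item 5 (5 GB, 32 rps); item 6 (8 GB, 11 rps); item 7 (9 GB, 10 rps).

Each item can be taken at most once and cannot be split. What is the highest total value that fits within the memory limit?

Check high-value combinations within 20 GB:
- item 1+item 2+item 3: memory 7+6+6=19, value 70+56+38=164
- item 1+item 2+item 5: memory 7+6+5=18, value 70+56+32=158
- item 1+item 3+item 5: memory 7+6+5=18, value 70+38+32=140
- item 1+item 2+item 4: memory 7+6+5=18, value 70+56+13=139
- item 1+item 2: memory 7+6=13, value 70+56=126
Best: 164 rps.

164 rps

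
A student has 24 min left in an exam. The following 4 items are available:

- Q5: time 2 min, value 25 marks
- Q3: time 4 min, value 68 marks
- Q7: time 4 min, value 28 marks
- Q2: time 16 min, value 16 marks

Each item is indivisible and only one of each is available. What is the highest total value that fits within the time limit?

Check high-value combinations within 24 min:
- Q5+Q3+Q7: time 2+4+4=10, value 25+68+28=121
- Q3+Q7+Q2: time 4+4+16=24, value 68+28+16=112
- Q5+Q3+Q2: time 2+4+16=22, value 25+68+16=109
- Q3+Q7: time 4+4=8, value 68+28=96
Best: 121 marks.

121 marks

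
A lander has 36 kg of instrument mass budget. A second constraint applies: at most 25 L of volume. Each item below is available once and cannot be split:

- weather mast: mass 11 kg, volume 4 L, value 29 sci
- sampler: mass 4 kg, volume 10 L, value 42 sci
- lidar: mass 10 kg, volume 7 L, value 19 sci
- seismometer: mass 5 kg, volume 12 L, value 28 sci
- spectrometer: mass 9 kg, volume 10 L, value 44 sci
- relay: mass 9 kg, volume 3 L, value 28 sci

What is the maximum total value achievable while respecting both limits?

118 sci

Feasible sets respecting both limits:
- weather mast+sampler+lidar+relay: mass 34, volume 24, value 118
- weather mast+sampler+spectrometer: mass 24, volume 24, value 115
- sampler+spectrometer+relay: mass 22, volume 23, value 114
- weather mast+spectrometer+relay: mass 29, volume 17, value 101
Best: 118 sci.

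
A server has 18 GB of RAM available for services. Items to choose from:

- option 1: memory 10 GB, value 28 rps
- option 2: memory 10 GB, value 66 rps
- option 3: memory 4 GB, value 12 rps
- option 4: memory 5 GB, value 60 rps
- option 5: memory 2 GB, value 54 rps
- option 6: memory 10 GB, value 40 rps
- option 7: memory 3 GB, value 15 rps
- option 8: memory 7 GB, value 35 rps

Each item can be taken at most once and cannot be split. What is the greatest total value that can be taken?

This is a 0/1 knapsack; check combinations near the capacity.
- option 2+option 4+option 5: memory 10+5+2=17, value 66+60+54=180
- option 4+option 5+option 7+option 8: memory 5+2+3+7=17, value 60+54+15+35=164
- option 3+option 4+option 5+option 8: memory 4+5+2+7=18, value 12+60+54+35=161
- option 4+option 5+option 6: memory 5+2+10=17, value 60+54+40=154
- option 4+option 5+option 8: memory 5+2+7=14, value 60+54+35=149
Best: 180 rps.

180 rps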